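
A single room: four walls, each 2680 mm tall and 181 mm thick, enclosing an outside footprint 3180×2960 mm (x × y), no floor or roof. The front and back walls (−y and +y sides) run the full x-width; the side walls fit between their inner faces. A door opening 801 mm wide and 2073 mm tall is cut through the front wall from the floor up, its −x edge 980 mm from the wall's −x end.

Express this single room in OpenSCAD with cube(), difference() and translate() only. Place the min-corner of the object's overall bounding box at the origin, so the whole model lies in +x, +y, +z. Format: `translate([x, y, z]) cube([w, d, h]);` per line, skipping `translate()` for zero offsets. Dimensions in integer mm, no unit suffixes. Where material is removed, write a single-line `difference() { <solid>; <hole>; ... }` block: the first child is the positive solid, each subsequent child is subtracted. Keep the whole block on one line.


difference() { cube([3180, 181, 2680]); translate([980, 0, 0]) cube([801, 181, 2073]); }
translate([0, 2779, 0]) cube([3180, 181, 2680]);
translate([0, 181, 0]) cube([181, 2598, 2680]);
translate([2999, 181, 0]) cube([181, 2598, 2680]);


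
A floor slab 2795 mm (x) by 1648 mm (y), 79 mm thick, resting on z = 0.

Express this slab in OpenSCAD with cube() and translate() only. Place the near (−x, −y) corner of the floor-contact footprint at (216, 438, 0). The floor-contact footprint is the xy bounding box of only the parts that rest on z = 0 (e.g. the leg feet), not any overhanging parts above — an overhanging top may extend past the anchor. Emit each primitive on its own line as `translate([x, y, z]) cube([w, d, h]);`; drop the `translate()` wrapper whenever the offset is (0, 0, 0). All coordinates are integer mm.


translate([216, 438, 0]) cube([2795, 1648, 79]);


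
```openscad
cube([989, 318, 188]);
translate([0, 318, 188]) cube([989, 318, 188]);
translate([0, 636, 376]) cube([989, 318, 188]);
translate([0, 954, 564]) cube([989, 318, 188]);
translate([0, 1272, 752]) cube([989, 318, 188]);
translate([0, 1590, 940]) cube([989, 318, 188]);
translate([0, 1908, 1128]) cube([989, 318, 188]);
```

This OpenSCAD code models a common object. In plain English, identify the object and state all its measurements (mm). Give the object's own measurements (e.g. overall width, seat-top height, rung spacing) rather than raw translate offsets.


A straight staircase of 7 solid steps. Each step is 989 mm wide (x), 318 mm deep (y, the going) and 188 mm tall (the rise). The first step rests on the floor; each subsequent step sits one going further in +y and one rise higher in +z, directly behind and above the previous step with no overlap.


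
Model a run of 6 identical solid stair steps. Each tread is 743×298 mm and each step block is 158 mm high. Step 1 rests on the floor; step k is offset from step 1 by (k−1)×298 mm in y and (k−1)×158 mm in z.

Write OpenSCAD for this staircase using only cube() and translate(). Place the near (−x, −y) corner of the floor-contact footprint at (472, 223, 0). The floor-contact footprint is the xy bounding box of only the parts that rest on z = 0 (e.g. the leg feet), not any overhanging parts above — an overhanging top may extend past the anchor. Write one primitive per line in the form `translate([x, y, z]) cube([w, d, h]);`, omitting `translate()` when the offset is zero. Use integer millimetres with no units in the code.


translate([472, 223, 0]) cube([743, 298, 158]);
translate([472, 521, 158]) cube([743, 298, 158]);
translate([472, 819, 316]) cube([743, 298, 158]);
translate([472, 1117, 474]) cube([743, 298, 158]);
translate([472, 1415, 632]) cube([743, 298, 158]);
translate([472, 1713, 790]) cube([743, 298, 158]);


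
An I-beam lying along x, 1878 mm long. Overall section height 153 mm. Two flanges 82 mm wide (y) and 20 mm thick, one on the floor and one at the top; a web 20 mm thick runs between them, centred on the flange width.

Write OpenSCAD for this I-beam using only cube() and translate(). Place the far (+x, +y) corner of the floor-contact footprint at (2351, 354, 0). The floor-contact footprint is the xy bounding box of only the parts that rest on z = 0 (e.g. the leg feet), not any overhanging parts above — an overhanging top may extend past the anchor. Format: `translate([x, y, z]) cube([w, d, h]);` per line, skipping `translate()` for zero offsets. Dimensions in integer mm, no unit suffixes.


translate([473, 272, 0]) cube([1878, 82, 20]);
translate([473, 303, 20]) cube([1878, 20, 113]);
translate([473, 272, 133]) cube([1878, 82, 20]);


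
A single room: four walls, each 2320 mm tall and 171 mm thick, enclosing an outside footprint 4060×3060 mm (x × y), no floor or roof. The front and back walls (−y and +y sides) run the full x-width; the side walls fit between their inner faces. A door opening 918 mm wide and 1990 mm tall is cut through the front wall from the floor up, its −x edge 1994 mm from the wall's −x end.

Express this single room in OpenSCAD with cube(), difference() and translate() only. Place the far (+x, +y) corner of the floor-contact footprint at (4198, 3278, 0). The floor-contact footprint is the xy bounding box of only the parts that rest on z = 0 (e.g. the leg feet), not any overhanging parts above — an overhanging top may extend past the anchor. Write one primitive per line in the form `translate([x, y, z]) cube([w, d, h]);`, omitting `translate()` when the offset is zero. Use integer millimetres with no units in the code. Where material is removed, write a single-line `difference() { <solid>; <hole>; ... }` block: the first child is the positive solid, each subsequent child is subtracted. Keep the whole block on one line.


difference() { translate([138, 218, 0]) cube([4060, 171, 2320]); translate([2132, 218, 0]) cube([918, 171, 1990]); }
translate([138, 3107, 0]) cube([4060, 171, 2320]);
translate([138, 389, 0]) cube([171, 2718, 2320]);
translate([4027, 389, 0]) cube([171, 2718, 2320]);


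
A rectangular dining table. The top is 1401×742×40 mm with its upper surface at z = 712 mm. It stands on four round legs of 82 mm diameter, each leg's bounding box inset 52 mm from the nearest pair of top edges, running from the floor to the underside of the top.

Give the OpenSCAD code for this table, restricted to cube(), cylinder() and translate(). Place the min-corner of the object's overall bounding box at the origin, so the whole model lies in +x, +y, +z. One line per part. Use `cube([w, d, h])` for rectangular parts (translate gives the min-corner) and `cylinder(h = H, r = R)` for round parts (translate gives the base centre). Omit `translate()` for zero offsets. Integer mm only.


// leg_h = 712 - 40 = 672
translate([0, 0, 672]) cube([1401, 742, 40]);
translate([93, 93, 0]) cylinder(h = 672, r = 41);
translate([1308, 93, 0]) cylinder(h = 672, r = 41);
translate([93, 649, 0]) cylinder(h = 672, r = 41);
translate([1308, 649, 0]) cylinder(h = 672, r = 41);


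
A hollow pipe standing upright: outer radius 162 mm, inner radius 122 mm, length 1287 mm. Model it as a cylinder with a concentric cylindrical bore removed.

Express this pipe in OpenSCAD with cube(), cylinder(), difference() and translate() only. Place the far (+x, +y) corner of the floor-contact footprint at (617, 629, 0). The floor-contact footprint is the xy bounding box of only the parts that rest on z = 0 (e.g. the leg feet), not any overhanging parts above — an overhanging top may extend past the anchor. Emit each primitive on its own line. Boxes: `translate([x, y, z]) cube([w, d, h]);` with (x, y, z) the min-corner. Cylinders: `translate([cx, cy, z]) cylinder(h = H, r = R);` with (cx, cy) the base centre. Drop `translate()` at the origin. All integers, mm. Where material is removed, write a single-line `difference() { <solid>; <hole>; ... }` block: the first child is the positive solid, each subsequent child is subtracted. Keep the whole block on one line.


difference() { translate([455, 467, 0]) cylinder(h = 1287, r = 162); translate([455, 467, 0]) cylinder(h = 1287, r = 122); }


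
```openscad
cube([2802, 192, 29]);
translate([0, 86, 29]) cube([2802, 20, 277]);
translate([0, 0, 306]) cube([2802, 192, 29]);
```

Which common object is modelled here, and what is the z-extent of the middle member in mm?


An I-beam. The web height is 277 mm.

Two wide flanges with a thin centred web — an I-beam. Overall 335 mm minus two 29 mm flanges gives a web of 335 − 2·29 = 277 mm.


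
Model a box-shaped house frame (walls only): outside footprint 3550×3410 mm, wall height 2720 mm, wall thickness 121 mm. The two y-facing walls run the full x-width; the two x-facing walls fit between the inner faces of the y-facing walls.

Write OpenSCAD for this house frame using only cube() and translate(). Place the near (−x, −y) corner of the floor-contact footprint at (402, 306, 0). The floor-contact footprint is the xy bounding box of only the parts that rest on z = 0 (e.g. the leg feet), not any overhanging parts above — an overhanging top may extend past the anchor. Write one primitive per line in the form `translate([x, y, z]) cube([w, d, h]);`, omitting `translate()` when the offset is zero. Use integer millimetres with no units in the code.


translate([402, 306, 0]) cube([3550, 121, 2720]);
translate([402, 3595, 0]) cube([3550, 121, 2720]);
translate([402, 427, 0]) cube([121, 3168, 2720]);
translate([3831, 427, 0]) cube([121, 3168, 2720]);


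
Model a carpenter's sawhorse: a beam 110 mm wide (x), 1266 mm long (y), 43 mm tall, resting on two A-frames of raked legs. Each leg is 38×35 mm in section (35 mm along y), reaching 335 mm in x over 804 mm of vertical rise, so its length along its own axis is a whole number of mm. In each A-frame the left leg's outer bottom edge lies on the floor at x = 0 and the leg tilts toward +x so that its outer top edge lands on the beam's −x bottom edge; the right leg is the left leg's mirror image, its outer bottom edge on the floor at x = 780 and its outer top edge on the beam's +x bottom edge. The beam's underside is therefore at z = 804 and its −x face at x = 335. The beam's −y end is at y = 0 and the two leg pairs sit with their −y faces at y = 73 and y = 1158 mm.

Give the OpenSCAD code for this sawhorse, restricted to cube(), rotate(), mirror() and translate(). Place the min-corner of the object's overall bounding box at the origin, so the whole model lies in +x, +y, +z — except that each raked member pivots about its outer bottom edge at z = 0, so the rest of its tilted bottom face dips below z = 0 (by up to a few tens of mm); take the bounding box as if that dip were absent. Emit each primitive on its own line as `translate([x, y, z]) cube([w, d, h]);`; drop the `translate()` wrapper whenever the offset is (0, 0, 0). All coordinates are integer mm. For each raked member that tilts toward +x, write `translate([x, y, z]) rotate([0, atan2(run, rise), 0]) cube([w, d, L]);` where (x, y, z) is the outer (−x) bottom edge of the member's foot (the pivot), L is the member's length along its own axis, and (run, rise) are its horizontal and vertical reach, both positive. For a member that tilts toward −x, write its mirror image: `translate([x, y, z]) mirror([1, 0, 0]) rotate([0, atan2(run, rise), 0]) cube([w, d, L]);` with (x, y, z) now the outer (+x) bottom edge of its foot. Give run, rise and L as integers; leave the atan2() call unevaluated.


translate([335, 0, 804]) cube([110, 1266, 43]);
translate([0, 73, 0]) rotate([0, atan2(335, 804), 0]) cube([38, 35, 871]);
translate([780, 73, 0]) mirror([1, 0, 0]) rotate([0, atan2(335, 804), 0]) cube([38, 35, 871]);
translate([0, 1158, 0]) rotate([0, atan2(335, 804), 0]) cube([38, 35, 871]);
translate([780, 1158, 0]) mirror([1, 0, 0]) rotate([0, atan2(335, 804), 0]) cube([38, 35, 871]);


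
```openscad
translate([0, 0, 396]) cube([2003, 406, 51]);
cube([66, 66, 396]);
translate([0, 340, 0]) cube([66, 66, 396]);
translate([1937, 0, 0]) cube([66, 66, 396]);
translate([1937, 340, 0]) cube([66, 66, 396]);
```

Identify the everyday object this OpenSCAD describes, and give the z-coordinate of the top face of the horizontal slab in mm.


A bench. The seat-top height is 447 mm.

A long slab on four corner posts — a bench. The slab sits at z = 396 with thickness 51, so the top is 396 + 51 = 447 mm.


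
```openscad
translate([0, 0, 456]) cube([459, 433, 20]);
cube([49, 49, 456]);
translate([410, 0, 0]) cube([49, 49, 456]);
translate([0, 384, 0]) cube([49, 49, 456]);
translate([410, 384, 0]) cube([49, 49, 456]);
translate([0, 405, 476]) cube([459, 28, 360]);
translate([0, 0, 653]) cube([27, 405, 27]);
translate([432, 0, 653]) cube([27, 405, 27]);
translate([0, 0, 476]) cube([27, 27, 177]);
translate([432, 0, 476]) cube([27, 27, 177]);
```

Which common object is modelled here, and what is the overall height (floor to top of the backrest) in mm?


A chair. The overall height is 836 mm.

A slab on four corner posts with a tall panel at the back — a chair. The seat slab sits at z = 456 with thickness 20, and the 360 mm backrest starts at the seat top, so the overall height is 456 + 20 + 360 = 836 mm.


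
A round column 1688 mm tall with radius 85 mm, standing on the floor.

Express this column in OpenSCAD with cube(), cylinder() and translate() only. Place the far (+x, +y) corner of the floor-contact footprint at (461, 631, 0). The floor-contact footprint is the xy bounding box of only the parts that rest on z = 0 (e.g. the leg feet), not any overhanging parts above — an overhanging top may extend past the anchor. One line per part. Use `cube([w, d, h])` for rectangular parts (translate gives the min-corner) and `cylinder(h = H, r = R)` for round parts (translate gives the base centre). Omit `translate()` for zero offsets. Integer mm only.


translate([376, 546, 0]) cylinder(h = 1688, r = 85);


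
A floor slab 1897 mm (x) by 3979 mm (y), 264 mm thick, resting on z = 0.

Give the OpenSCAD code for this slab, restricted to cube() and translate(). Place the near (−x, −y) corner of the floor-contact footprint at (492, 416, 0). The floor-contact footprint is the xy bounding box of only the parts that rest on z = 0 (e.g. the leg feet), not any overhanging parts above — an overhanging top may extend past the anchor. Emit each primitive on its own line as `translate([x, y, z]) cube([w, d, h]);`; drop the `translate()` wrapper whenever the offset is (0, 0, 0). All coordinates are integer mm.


translate([492, 416, 0]) cube([1897, 3979, 264]);


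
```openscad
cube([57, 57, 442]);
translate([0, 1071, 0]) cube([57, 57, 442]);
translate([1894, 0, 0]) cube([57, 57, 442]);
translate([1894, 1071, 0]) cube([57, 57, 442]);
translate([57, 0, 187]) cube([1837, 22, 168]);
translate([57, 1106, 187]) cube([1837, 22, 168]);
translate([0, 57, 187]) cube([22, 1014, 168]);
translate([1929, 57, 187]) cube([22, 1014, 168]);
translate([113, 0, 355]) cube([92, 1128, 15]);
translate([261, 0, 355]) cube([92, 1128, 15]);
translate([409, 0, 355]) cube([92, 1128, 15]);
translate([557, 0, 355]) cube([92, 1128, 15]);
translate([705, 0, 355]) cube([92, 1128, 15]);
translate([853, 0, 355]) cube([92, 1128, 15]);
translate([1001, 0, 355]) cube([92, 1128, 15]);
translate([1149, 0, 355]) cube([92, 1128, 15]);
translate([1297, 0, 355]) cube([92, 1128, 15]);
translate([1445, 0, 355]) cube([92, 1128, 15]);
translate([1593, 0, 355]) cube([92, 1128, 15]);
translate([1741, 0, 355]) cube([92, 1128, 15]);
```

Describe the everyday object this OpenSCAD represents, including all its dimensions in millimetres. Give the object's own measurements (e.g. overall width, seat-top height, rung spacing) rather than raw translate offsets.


A bed frame 1951 mm long (x) by 1128 mm wide (y). Four 57×57 mm corner posts, 442 mm tall, at the corners of the footprint. Four rails of 22 mm thickness and 168 mm height run between adjacent posts with their undersides at z = 187 mm, their outer faces flush with the outside of the frame (the two x-running rails run between the posts' inner faces; the two y-running rails run between the posts' inner faces). 12 slats, each 92 mm wide (x) and 15 mm thick, lie across the top of the two x-running rails, running the full 1128 mm width of the frame in y; along x they sit between the end posts with a 56 mm gap after the −x posts and between neighbouring slats, leaving 61 mm before the +x posts.


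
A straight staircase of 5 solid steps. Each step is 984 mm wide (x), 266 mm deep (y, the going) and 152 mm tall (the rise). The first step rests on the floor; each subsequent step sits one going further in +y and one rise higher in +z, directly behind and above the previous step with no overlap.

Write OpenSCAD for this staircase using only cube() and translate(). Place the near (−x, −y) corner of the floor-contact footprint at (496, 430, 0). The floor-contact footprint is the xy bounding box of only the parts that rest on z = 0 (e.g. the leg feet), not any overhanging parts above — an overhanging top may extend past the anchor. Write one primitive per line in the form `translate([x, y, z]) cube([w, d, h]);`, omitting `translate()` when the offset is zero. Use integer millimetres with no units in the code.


translate([496, 430, 0]) cube([984, 266, 152]);
translate([496, 696, 152]) cube([984, 266, 152]);
translate([496, 962, 304]) cube([984, 266, 152]);
translate([496, 1228, 456]) cube([984, 266, 152]);
translate([496, 1494, 608]) cube([984, 266, 152]);


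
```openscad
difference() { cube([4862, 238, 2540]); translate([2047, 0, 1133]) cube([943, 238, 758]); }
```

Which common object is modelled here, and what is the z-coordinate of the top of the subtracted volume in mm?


A wall with a window opening. The window head height is 1891 mm.

A wall with a rectangular opening subtracted — a window. Sill at z = 1133, opening 758 mm tall, so the head is at 1133 + 758 = 1891 mm.


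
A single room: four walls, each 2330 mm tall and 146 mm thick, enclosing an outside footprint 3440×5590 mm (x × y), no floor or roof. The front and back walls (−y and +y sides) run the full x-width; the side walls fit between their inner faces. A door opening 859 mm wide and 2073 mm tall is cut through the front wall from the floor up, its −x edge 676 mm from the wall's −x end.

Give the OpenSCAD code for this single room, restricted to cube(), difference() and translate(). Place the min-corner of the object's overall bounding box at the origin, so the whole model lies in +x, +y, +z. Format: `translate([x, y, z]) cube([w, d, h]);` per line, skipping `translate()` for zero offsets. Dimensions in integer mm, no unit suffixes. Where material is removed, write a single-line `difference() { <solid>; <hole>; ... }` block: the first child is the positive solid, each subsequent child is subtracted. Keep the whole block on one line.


difference() { cube([3440, 146, 2330]); translate([676, 0, 0]) cube([859, 146, 2073]); }
translate([0, 5444, 0]) cube([3440, 146, 2330]);
translate([0, 146, 0]) cube([146, 5298, 2330]);
translate([3294, 146, 0]) cube([146, 5298, 2330]);


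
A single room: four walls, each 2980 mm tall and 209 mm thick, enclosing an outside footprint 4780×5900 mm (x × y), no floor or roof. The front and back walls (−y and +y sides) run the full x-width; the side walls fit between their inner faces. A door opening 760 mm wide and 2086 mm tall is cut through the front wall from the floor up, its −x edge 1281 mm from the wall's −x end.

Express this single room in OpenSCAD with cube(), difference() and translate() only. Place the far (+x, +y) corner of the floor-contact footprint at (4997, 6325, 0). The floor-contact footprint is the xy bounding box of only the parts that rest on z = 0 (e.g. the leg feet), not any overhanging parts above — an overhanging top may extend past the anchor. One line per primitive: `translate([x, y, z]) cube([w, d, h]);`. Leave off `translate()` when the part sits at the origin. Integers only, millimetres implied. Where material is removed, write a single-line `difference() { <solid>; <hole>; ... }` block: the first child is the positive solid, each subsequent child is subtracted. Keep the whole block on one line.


difference() { translate([217, 425, 0]) cube([4780, 209, 2980]); translate([1498, 425, 0]) cube([760, 209, 2086]); }
translate([217, 6116, 0]) cube([4780, 209, 2980]);
translate([217, 634, 0]) cube([209, 5482, 2980]);
translate([4788, 634, 0]) cube([209, 5482, 2980]);


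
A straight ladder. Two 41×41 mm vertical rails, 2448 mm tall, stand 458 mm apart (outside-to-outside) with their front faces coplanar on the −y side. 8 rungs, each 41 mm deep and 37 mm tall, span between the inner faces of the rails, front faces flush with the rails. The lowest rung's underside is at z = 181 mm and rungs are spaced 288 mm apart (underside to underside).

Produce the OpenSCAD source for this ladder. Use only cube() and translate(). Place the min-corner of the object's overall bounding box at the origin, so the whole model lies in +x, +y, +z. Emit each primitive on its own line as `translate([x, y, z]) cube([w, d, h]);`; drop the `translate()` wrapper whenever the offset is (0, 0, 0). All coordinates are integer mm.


cube([41, 41, 2448]);
translate([417, 0, 0]) cube([41, 41, 2448]);
translate([41, 0, 181]) cube([376, 41, 37]);
translate([41, 0, 469]) cube([376, 41, 37]);
translate([41, 0, 757]) cube([376, 41, 37]);
translate([41, 0, 1045]) cube([376, 41, 37]);
translate([41, 0, 1333]) cube([376, 41, 37]);
translate([41, 0, 1621]) cube([376, 41, 37]);
translate([41, 0, 1909]) cube([376, 41, 37]);
translate([41, 0, 2197]) cube([376, 41, 37]);


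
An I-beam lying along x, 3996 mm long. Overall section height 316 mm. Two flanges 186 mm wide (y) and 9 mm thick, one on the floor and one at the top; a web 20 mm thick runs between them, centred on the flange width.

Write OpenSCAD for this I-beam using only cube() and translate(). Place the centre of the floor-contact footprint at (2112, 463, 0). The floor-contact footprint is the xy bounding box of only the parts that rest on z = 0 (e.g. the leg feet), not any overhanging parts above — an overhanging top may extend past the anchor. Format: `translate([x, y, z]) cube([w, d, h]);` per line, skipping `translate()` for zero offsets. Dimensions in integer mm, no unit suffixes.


translate([114, 370, 0]) cube([3996, 186, 9]);
translate([114, 453, 9]) cube([3996, 20, 298]);
translate([114, 370, 307]) cube([3996, 186, 9]);


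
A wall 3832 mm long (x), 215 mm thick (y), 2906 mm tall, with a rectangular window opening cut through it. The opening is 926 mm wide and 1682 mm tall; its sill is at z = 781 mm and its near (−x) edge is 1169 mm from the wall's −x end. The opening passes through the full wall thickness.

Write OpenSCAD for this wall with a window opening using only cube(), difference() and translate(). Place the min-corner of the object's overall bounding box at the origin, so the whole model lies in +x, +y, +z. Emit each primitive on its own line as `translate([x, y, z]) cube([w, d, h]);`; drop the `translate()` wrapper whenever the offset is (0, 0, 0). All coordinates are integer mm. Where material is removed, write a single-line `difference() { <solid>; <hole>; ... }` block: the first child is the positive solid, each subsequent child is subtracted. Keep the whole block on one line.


difference() { cube([3832, 215, 2906]); translate([1169, 0, 781]) cube([926, 215, 1682]); }


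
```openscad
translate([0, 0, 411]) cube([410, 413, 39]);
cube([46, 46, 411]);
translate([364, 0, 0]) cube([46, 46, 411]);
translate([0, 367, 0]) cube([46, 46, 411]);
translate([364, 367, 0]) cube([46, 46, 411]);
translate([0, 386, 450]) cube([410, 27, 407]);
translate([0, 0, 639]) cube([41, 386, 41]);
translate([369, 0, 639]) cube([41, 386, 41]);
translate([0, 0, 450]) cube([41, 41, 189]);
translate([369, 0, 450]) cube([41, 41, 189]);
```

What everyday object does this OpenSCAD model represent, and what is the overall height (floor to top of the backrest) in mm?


A chair. The overall height is 857 mm.

A slab on four corner posts with a tall panel at the back — a chair. The seat slab sits at z = 411 with thickness 39, and the 407 mm backrest starts at the seat top, so the overall height is 411 + 39 + 407 = 857 mm.


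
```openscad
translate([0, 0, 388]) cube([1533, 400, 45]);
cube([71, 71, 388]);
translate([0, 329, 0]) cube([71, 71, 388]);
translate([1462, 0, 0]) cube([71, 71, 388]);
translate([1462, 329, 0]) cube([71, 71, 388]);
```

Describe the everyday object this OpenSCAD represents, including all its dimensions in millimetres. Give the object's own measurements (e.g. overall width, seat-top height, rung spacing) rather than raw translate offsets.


A long wooden bench with a 1533 mm (x) × 400 mm (y) seat, 45 mm thick, its top surface 433 mm above the floor. Four 71 mm square legs at the seat corners, flush with the edges, run from z = 0 to the seat underside.


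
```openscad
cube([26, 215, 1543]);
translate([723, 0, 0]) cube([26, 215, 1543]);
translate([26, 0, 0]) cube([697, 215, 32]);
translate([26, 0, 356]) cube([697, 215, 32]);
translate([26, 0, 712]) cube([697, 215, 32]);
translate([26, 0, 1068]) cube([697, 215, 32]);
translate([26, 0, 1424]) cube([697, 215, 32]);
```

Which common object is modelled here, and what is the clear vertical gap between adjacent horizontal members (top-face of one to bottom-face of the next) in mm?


A bookshelf. The clear shelf gap is 324 mm.

Two tall side panels with 5 horizontal boards between them — a bookshelf. The first two shelf undersides are at z = 0 and z = 356; with shelf thickness 32, the clear gap is 356 − 0 − 32 = 324 mm.


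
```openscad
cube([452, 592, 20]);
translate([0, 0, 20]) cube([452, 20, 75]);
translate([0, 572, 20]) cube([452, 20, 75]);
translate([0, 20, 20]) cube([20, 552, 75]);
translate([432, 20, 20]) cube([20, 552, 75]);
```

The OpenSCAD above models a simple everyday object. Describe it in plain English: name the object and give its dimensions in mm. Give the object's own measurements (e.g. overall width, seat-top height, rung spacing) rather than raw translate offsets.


An open-topped rectangular box: outside dimensions 452×592×95 mm, with a uniform wall and base thickness of 20 mm. The base is a full 452×592 slab on the floor; four walls sit on top of the base. The front and back walls (the −y and +y sides) span the full width; the two side walls fit between them.


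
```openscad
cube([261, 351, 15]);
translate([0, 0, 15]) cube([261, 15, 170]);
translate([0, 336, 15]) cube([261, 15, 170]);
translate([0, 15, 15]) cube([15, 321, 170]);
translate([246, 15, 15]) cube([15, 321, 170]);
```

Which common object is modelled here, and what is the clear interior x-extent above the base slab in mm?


An open box. The internal width is 231 mm.

A 261×351 base slab with four walls standing on it — an open box. The base is 261 mm wide and the walls are 15 mm thick, so the internal width is 261 − 2 × 15 = 231 mm.


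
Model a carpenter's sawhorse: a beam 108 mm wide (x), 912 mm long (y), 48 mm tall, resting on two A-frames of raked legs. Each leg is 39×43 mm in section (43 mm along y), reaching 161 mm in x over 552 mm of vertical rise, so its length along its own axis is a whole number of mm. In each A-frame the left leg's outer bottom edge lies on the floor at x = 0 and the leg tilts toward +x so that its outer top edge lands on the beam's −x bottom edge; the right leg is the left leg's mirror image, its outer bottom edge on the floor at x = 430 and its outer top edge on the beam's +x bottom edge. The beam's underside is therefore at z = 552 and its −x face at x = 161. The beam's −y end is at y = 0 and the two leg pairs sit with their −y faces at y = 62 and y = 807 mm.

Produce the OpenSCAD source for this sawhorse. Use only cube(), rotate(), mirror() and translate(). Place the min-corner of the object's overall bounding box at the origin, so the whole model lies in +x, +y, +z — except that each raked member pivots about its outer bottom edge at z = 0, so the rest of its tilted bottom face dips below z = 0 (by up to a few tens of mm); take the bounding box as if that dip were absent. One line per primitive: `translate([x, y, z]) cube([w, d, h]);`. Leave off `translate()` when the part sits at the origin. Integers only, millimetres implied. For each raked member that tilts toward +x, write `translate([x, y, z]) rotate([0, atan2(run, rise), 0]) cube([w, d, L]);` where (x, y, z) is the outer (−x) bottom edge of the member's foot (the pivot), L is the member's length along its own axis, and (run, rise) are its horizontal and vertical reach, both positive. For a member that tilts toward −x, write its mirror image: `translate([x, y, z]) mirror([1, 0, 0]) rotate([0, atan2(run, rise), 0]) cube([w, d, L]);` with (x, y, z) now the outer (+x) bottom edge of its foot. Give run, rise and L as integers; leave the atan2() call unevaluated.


translate([161, 0, 552]) cube([108, 912, 48]);
translate([0, 62, 0]) rotate([0, atan2(161, 552), 0]) cube([39, 43, 575]);
translate([430, 62, 0]) mirror([1, 0, 0]) rotate([0, atan2(161, 552), 0]) cube([39, 43, 575]);
translate([0, 807, 0]) rotate([0, atan2(161, 552), 0]) cube([39, 43, 575]);
translate([430, 807, 0]) mirror([1, 0, 0]) rotate([0, atan2(161, 552), 0]) cube([39, 43, 575]);


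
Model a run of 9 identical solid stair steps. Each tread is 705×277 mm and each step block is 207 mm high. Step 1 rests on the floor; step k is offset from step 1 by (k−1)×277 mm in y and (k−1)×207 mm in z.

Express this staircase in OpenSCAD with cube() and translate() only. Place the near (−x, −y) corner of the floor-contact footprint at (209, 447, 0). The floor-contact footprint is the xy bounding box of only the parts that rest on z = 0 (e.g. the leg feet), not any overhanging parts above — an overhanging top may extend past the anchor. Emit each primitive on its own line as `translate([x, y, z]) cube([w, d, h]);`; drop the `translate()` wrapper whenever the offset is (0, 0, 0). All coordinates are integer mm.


translate([209, 447, 0]) cube([705, 277, 207]);
translate([209, 724, 207]) cube([705, 277, 207]);
translate([209, 1001, 414]) cube([705, 277, 207]);
translate([209, 1278, 621]) cube([705, 277, 207]);
translate([209, 1555, 828]) cube([705, 277, 207]);
translate([209, 1832, 1035]) cube([705, 277, 207]);
translate([209, 2109, 1242]) cube([705, 277, 207]);
translate([209, 2386, 1449]) cube([705, 277, 207]);
translate([209, 2663, 1656]) cube([705, 277, 207]);


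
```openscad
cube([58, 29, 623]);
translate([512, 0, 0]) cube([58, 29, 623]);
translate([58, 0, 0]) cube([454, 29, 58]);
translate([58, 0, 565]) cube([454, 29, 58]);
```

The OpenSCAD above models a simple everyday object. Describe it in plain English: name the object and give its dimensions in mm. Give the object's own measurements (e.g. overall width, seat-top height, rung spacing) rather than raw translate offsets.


A rectangular picture frame lying in the x–z plane (depth along y). The opening is 454 mm wide (x) by 507 mm tall (z), surrounded by a border 58 mm wide on all four sides. The frame is 29 mm deep and is made of two full-height vertical stiles with two horizontal rails fitted between them.


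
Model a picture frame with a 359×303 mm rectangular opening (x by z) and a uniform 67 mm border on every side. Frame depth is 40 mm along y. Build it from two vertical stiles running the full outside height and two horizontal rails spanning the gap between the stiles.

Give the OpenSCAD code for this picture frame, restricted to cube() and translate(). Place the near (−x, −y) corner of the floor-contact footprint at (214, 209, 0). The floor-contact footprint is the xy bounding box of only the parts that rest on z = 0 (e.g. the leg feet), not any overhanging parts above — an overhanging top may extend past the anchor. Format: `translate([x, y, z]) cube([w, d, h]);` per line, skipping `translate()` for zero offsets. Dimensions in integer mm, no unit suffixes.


translate([214, 209, 0]) cube([67, 40, 437]);
translate([640, 209, 0]) cube([67, 40, 437]);
translate([281, 209, 0]) cube([359, 40, 67]);
translate([281, 209, 370]) cube([359, 40, 67]);


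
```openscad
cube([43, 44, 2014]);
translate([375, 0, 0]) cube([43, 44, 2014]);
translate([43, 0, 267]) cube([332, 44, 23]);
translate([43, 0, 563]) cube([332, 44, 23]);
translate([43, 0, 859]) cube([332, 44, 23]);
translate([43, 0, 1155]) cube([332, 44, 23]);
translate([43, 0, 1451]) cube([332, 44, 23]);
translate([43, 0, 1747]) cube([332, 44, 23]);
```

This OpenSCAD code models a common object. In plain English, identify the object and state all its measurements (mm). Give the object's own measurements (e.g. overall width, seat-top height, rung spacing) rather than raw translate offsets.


A straight ladder. Two 43×44 mm vertical rails, 2014 mm tall, stand 418 mm apart (outside-to-outside) with their front faces coplanar on the −y side. 6 rungs, each 44 mm deep and 23 mm tall, span between the inner faces of the rails, front faces flush with the rails. The lowest rung's underside is at z = 267 mm and rungs are spaced 296 mm apart (underside to underside).


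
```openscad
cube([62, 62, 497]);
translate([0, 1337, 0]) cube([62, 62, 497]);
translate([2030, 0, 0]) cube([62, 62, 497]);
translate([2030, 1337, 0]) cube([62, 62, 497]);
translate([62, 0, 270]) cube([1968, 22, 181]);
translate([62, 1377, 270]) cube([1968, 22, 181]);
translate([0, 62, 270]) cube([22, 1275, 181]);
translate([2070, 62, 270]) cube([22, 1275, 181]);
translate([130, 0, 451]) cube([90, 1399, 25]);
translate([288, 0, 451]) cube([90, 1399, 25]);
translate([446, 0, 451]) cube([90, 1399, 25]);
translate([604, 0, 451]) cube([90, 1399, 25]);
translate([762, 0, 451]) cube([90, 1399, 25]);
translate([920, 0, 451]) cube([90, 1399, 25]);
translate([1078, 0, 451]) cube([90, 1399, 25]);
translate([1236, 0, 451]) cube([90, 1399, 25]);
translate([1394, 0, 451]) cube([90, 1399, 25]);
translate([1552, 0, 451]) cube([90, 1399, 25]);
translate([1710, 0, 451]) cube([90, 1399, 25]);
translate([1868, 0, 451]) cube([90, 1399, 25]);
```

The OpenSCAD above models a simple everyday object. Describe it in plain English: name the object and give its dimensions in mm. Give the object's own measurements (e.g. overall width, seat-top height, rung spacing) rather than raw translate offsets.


A bed frame 2092 mm long (x) by 1399 mm wide (y). Four 62×62 mm corner posts, 497 mm tall, at the corners of the footprint. Four rails of 22 mm thickness and 181 mm height run between adjacent posts with their undersides at z = 270 mm, their outer faces flush with the outside of the frame (the two x-running rails run between the posts' inner faces; the two y-running rails run between the posts' inner faces). 12 slats, each 90 mm wide (x) and 25 mm thick, lie across the top of the two x-running rails, running the full 1399 mm width of the frame in y; along x they sit between the end posts with a 68 mm gap after the −x posts and between neighbouring slats, leaving 72 mm before the +x posts.


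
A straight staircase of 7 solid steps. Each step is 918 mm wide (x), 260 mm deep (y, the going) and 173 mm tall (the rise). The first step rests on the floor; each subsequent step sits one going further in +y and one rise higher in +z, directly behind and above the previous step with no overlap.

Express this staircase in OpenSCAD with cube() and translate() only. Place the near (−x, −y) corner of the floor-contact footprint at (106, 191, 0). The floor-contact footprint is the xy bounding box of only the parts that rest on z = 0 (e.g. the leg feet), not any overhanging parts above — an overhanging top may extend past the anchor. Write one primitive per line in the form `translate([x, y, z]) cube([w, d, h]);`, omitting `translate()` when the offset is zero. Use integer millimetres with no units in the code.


translate([106, 191, 0]) cube([918, 260, 173]);
translate([106, 451, 173]) cube([918, 260, 173]);
translate([106, 711, 346]) cube([918, 260, 173]);
translate([106, 971, 519]) cube([918, 260, 173]);
translate([106, 1231, 692]) cube([918, 260, 173]);
translate([106, 1491, 865]) cube([918, 260, 173]);
translate([106, 1751, 1038]) cube([918, 260, 173]);


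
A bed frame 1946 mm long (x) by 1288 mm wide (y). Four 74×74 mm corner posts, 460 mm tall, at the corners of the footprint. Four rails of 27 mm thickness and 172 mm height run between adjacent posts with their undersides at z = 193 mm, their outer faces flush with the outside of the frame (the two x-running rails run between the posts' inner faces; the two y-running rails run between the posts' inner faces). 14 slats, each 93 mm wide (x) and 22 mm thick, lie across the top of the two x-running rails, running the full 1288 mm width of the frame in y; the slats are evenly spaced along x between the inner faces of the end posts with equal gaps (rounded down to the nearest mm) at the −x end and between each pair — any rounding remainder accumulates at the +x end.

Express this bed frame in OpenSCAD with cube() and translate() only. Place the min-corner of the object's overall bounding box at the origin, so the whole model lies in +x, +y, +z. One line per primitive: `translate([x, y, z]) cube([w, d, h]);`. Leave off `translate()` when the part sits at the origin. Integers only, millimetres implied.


cube([74, 74, 460]);
translate([0, 1214, 0]) cube([74, 74, 460]);
translate([1872, 0, 0]) cube([74, 74, 460]);
translate([1872, 1214, 0]) cube([74, 74, 460]);
translate([74, 0, 193]) cube([1798, 27, 172]);
translate([74, 1261, 193]) cube([1798, 27, 172]);
translate([0, 74, 193]) cube([27, 1140, 172]);
translate([1919, 74, 193]) cube([27, 1140, 172]);
translate([107, 0, 365]) cube([93, 1288, 22]);
translate([233, 0, 365]) cube([93, 1288, 22]);
translate([359, 0, 365]) cube([93, 1288, 22]);
translate([485, 0, 365]) cube([93, 1288, 22]);
translate([611, 0, 365]) cube([93, 1288, 22]);
translate([737, 0, 365]) cube([93, 1288, 22]);
translate([863, 0, 365]) cube([93, 1288, 22]);
translate([989, 0, 365]) cube([93, 1288, 22]);
translate([1115, 0, 365]) cube([93, 1288, 22]);
translate([1241, 0, 365]) cube([93, 1288, 22]);
translate([1367, 0, 365]) cube([93, 1288, 22]);
translate([1493, 0, 365]) cube([93, 1288, 22]);
translate([1619, 0, 365]) cube([93, 1288, 22]);
translate([1745, 0, 365]) cube([93, 1288, 22]);


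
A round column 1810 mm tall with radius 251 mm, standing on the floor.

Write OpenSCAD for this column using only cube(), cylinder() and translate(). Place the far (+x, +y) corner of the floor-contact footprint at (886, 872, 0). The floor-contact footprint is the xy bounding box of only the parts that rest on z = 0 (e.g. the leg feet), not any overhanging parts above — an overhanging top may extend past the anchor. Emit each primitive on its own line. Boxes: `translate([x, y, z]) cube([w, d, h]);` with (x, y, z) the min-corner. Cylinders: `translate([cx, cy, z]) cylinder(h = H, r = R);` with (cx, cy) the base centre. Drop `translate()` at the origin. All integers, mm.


translate([635, 621, 0]) cylinder(h = 1810, r = 251);


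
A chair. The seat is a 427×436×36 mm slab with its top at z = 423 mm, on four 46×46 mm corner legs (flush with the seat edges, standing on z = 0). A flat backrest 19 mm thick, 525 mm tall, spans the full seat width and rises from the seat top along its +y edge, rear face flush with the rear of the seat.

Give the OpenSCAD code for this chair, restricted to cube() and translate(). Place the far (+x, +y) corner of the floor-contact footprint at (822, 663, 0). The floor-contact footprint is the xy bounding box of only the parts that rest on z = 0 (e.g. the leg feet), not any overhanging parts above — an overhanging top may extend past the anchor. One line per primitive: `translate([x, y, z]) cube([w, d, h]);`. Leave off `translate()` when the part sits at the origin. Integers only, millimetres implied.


translate([395, 227, 387]) cube([427, 436, 36]);
translate([395, 227, 0]) cube([46, 46, 387]);
translate([776, 227, 0]) cube([46, 46, 387]);
translate([395, 617, 0]) cube([46, 46, 387]);
translate([776, 617, 0]) cube([46, 46, 387]);
translate([395, 644, 423]) cube([427, 19, 525]);


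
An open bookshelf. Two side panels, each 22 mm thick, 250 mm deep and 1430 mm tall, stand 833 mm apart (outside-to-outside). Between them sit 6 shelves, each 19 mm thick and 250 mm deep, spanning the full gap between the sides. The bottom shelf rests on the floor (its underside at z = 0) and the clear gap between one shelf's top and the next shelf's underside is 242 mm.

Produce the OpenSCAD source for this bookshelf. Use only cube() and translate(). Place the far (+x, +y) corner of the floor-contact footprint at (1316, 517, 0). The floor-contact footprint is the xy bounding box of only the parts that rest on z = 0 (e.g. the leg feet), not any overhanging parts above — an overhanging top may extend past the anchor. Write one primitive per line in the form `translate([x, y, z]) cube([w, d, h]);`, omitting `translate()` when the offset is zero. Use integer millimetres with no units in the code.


translate([483, 267, 0]) cube([22, 250, 1430]);
translate([1294, 267, 0]) cube([22, 250, 1430]);
translate([505, 267, 0]) cube([789, 250, 19]);
translate([505, 267, 261]) cube([789, 250, 19]);
translate([505, 267, 522]) cube([789, 250, 19]);
translate([505, 267, 783]) cube([789, 250, 19]);
translate([505, 267, 1044]) cube([789, 250, 19]);
translate([505, 267, 1305]) cube([789, 250, 19]);
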